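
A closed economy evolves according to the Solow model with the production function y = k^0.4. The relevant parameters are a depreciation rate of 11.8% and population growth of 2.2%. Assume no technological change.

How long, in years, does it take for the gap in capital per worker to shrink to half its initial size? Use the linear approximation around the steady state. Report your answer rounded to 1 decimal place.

about 8.3 years

Near the steady state the convergence rate is λ = (1 − α)(n + δ).
λ = (1 − 0.4) × 0.140 = 0.6 × 0.140 = 0.0840
Half-life = ln 2 / λ = 0.6931 / 0.0840 ≈ 8.25 years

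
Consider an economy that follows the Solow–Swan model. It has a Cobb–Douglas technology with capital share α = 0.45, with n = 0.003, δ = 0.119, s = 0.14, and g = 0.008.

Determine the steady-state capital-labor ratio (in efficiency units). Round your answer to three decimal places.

At the steady state, Δk = 0, so s·k^α = (n + g + δ)·k.
Rearranging, k^(1−α) = s / (n + g + δ).
k^0.55 = 0.14 / (0.003 + 0.008 + 0.119) = 0.14 / 0.130 = 1.0769
k* = 1.0769^(1/0.55) ≈ 1.1442

k* = 1.144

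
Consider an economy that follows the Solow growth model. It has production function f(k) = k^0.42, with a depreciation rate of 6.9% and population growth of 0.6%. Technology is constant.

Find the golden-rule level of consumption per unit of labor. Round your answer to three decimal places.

At the golden rule, f'(k) = n + δ, so α·k^(α−1) = n + δ and k_gold = (α/(n + δ))^(1/(1−α)).
k_gold = (0.42/0.075)^(1/0.58) = 5.6000^1.7241 ≈ 19.4962
c_gold = f(k_gold) − (n + δ)·k_gold = 3.4816 − 0.075×19.4962 ≈ 2.0194

c_gold ≈ 2.019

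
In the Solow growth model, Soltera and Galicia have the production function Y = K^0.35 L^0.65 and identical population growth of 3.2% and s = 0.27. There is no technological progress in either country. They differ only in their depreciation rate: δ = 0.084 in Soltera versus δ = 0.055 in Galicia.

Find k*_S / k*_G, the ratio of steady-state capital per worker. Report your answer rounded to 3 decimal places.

Steady-state k* = [s/(n + δ)]^(1/(1−α)), so the ratio is [ (s_S/(n + δ)_S) / (s_G/(n + δ)_G) ]^1.5385.
s_S/(n + δ)_S = 0.27/0.116 = 2.3276; s_G/(n + δ)_G = 0.27/0.087 = 3.1034.
Ratio = (2.3276/3.1034)^1.5385 = 0.7500^1.5385 ≈ 0.6424

k*_S / k*_G ≈ 0.642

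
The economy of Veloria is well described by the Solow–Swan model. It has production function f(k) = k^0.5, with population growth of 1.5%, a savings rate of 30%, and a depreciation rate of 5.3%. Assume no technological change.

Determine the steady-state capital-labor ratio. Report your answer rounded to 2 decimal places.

k* = 19.46

In steady state, investment equals break-even investment: s·k^α = (n + δ)·k.
Dividing both sides by k: k^(1−α) = s / (n + δ).
k^0.5 = 0.30 / (0.015 + 0.053) = 0.30 / 0.068 = 4.4118
k* = 4.4118^(1/0.5) ≈ 19.4640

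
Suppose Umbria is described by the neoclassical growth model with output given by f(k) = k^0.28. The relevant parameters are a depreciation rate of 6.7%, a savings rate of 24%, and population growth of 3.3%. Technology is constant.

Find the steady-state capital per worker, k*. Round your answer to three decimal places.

k* ≈ 3.373

Steady state requires s·f(k) = (n + δ)·k, i.e. s·k^α = (n + δ)·k.
Dividing both sides by k: k^(1−α) = s / (n + δ).
k^0.72 = 0.24 / (0.033 + 0.067) = 0.24 / 0.100 = 2.4000
k* = 2.4000^(1/0.72) ≈ 3.3734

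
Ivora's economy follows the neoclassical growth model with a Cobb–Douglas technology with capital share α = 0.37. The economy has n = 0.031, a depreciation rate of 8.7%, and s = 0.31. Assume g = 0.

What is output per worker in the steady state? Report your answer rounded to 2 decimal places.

At the steady state, Δk = 0, so s·k^α = (n + δ)·k.
Dividing both sides by k: k^(1−α) = s / (n + δ).
k^0.63 = 0.31 / (0.031 + 0.087) = 0.31 / 0.118 = 2.6271
k* = 2.6271^(1/0.63) ≈ 4.6327
y* = (k*)^α = 4.6327^0.37 ≈ 1.7634

y* = 1.76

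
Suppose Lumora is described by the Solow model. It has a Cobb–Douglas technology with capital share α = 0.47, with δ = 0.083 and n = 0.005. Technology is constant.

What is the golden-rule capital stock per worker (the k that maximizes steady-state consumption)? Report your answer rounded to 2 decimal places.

The golden rule sets f'(k) = n + δ, i.e. α·k^(α−1) = n + δ.
So k^(1−α) = α / (n + δ) = 0.47 / 0.088 = 5.3409.
k_gold = 5.3409^(1/0.53) ≈ 23.5970

k_gold ≈ 23.60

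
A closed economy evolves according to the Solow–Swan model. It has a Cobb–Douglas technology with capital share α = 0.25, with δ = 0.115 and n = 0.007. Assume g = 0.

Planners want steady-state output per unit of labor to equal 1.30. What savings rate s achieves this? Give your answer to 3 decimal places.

s ≈ 0.268

In steady state, investment equals break-even investment: s·k^α = (n + δ)·k.
Since y* = [s/(n + δ)]^(α/(1−α)), we have s/(n + δ) = (y*)^((1−α)/α) = 1.30^3 = 2.1970.
Therefore s = 2.1970 × (n + δ) = 2.1970 × 0.122 = 0.2680.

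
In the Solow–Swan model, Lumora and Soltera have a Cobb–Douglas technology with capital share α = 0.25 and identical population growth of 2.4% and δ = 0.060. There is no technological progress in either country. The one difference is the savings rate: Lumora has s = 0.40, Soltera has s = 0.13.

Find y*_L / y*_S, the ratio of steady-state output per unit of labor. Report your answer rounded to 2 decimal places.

ratio ≈ 1.45

Steady-state y* = [s/(n + δ)]^(α/(1−α)), so the ratio is [ (s_L/(n + δ)_L) / (s_S/(n + δ)_S) ]^0.3333.
s_L/(n + δ)_L = 0.40/0.084 = 4.7619; s_S/(n + δ)_S = 0.13/0.084 = 1.5476.
Ratio = (4.7619/1.5476)^0.3333 = 3.0770^0.3333 ≈ 1.4544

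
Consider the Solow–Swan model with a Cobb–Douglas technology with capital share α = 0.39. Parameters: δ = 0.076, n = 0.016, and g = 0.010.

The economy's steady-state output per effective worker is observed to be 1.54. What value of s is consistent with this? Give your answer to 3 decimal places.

In steady state, investment equals break-even investment: s·k^α = (n + g + δ)·k.
Since y* = [s/(n + g + δ)]^(α/(1−α)), we have s/(n + g + δ) = (y*)^((1−α)/α) = 1.54^1.5641 = 1.9647.
Therefore s = 1.9647 × (n + g + δ) = 1.9647 × 0.102 = 0.2004.

s ≈ 0.200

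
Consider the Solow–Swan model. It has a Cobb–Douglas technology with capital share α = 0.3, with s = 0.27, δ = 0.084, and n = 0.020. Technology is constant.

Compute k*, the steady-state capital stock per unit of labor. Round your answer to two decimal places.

At the steady state, Δk = 0, so s·k^α = (n + δ)·k.
Rearranging, k^(1−α) = s / (n + δ).
k^0.7 = 0.27 / (0.020 + 0.084) = 0.27 / 0.104 = 2.5962
k* = 2.5962^(1/0.7) ≈ 3.9076

k* ≈ 3.91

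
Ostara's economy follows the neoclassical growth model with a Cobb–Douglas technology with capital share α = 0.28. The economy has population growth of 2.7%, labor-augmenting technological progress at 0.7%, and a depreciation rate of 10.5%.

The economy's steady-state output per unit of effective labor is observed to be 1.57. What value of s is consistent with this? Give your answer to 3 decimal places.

At the steady state, Δk = 0, so s·k^α = (n + g + δ)·k.
Since y* = [s/(n + g + δ)]^(α/(1−α)), we have s/(n + g + δ) = (y*)^((1−α)/α) = 1.57^2.5714 = 3.1896.
Therefore s = 3.1896 × (n + g + δ) = 3.1896 × 0.139 = 0.4434.

s ≈ 0.443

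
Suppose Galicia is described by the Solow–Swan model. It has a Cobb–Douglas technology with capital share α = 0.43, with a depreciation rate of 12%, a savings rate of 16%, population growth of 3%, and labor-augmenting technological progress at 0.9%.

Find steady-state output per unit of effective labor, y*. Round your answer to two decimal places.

In steady state, investment equals break-even investment: s·k^α = (n + g + δ)·k.
Rearranging, k^(1−α) = s / (n + g + δ).
k^0.57 = 0.16 / (0.030 + 0.009 + 0.120) = 0.16 / 0.159 = 1.0063
k* = 1.0063^(1/0.57) ≈ 1.0111
y* = (k*)^α = 1.0111^0.43 ≈ 1.0048

y* = 1.00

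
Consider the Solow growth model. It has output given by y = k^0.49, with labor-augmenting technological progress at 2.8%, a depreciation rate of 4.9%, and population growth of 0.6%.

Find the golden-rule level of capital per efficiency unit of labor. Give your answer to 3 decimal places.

The golden rule sets f'(k) = n + g + δ, i.e. α·k^(α−1) = n + g + δ.
So k^(1−α) = α / (n + g + δ) = 0.49 / 0.083 = 5.9036.
k_gold = 5.9036^(1/0.51) ≈ 32.5083

k_gold ≈ 32.508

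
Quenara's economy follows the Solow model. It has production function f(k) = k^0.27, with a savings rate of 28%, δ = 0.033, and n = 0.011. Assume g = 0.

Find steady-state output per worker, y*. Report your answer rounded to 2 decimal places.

y* ≈ 1.98

At the steady state, Δk = 0, so s·k^α = (n + δ)·k.
Rearranging, k^(1−α) = s / (n + δ).
k^0.73 = 0.28 / (0.011 + 0.033) = 0.28 / 0.044 = 6.3636
k* = 6.3636^(1/0.73) ≈ 12.6172
y* = (k*)^α = 12.6172^0.27 ≈ 1.9827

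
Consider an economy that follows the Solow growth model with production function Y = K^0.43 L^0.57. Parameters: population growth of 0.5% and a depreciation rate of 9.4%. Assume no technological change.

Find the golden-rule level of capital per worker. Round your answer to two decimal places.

The golden rule sets f'(k) = n + δ, i.e. α·k^(α−1) = n + δ.
So k^(1−α) = α / (n + δ) = 0.43 / 0.099 = 4.3434.
k_gold = 4.3434^(1/0.57) ≈ 13.1522

k_gold ≈ 13.15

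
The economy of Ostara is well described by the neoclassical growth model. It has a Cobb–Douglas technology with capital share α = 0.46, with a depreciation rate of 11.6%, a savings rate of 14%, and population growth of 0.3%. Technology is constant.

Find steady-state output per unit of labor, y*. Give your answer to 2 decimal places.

At the steady state, Δk = 0, so s·k^α = (n + δ)·k.
Dividing both sides by k: k^(1−α) = s / (n + δ).
k^0.54 = 0.14 / (0.003 + 0.116) = 0.14 / 0.119 = 1.1765
k* = 1.1765^(1/0.54) ≈ 1.3512
y* = (k*)^α = 1.3512^0.46 ≈ 1.1485

y* = 1.15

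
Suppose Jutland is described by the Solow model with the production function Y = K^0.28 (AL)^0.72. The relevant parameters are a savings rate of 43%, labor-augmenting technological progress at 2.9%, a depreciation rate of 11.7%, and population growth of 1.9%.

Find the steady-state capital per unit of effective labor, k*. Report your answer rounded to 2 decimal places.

In steady state, investment equals break-even investment: s·k^α = (n + g + δ)·k.
Dividing both sides by k: k^(1−α) = s / (n + g + δ).
k^0.72 = 0.43 / (0.019 + 0.029 + 0.117) = 0.43 / 0.165 = 2.6061
k* = 2.6061^(1/0.72) ≈ 3.7824

k* = 3.78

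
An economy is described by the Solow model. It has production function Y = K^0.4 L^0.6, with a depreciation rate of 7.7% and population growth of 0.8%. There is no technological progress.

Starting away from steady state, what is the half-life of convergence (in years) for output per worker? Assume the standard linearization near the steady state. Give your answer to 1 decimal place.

Near the steady state the convergence rate is λ = (1 − α)(n + δ).
λ = (1 − 0.4) × 0.085 = 0.6 × 0.085 = 0.0510
Half-life = ln 2 / λ = 0.6931 / 0.0510 ≈ 13.59 years

about 13.6 years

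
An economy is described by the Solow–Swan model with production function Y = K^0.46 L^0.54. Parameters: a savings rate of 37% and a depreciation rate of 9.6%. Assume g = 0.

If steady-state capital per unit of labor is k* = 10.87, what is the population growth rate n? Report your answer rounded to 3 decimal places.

n ≈ 0.006

Steady state requires s·f(k) = (n + δ)·k, i.e. s·k^α = (n + δ)·k.
So s / (n + δ) = (k*)^(1−α) = 10.87^0.54 = 3.6271.
Therefore n + δ = s / 3.6271 = 0.37 / 3.6271 = 0.1020, so n = 0.1020 − 0.096 = 0.0060.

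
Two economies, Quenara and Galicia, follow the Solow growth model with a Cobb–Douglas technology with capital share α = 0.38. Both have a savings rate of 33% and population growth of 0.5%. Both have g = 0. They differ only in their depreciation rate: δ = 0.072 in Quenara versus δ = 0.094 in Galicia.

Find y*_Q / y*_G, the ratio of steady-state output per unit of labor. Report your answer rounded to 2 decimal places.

ratio ≈ 1.17

Steady-state y* = [s/(n + δ)]^(α/(1−α)), so the ratio is [ (s_Q/(n + δ)_Q) / (s_G/(n + δ)_G) ]^0.6129.
s_Q/(n + δ)_Q = 0.33/0.077 = 4.2857; s_G/(n + δ)_G = 0.33/0.099 = 3.3333.
Ratio = (4.2857/3.3333)^0.6129 = 1.2857^0.6129 ≈ 1.1665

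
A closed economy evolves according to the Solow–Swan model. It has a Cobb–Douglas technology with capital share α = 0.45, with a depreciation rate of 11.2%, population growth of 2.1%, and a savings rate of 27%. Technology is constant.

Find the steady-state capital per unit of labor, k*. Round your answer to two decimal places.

At the steady state, Δk = 0, so s·k^α = (n + δ)·k.
Dividing both sides by k: k^(1−α) = s / (n + δ).
k^0.55 = 0.27 / (0.021 + 0.112) = 0.27 / 0.133 = 2.0301
k* = 2.0301^(1/0.55) ≈ 3.6235

k* = 3.62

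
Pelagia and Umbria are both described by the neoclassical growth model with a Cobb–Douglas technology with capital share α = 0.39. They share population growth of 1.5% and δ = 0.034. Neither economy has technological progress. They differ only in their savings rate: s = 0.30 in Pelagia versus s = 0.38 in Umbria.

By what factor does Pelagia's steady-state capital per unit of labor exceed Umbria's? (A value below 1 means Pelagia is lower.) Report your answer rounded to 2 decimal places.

ratio ≈ 0.68

Steady-state k* = [s/(n + δ)]^(1/(1−α)), so the ratio is [ (s_P/(n + δ)_P) / (s_U/(n + δ)_U) ]^1.6393.
s_P/(n + δ)_P = 0.30/0.049 = 6.1224; s_U/(n + δ)_U = 0.38/0.049 = 7.7551.
Ratio = (6.1224/7.7551)^1.6393 = 0.7895^1.6393 ≈ 0.6788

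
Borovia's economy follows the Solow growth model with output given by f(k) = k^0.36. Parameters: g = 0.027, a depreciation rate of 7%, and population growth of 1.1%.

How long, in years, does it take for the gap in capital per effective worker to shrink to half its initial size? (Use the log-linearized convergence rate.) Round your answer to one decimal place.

half-life ≈ 10.0 years

Near the steady state the convergence rate is λ = (1 − α)(n + g + δ).
λ = (1 − 0.36) × 0.108 = 0.64 × 0.108 = 0.06912
Half-life = ln 2 / λ = 0.6931 / 0.06912 ≈ 10.03 years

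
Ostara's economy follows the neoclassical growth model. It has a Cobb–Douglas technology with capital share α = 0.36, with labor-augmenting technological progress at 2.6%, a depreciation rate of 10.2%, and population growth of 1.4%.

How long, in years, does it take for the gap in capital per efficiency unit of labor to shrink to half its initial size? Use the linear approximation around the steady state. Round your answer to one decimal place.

Near the steady state the convergence rate is λ = (1 − α)(n + g + δ).
λ = (1 − 0.36) × 0.142 = 0.64 × 0.142 = 0.09088
Half-life = ln 2 / λ = 0.6931 / 0.09088 ≈ 7.63 years

about 7.6 years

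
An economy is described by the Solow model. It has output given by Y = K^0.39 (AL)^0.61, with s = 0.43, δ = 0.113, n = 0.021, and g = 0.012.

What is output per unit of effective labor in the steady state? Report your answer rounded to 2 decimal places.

y* = 1.99

At the steady state, Δk = 0, so s·k^α = (n + g + δ)·k.
Rearranging, k^(1−α) = s / (n + g + δ).
k^0.61 = 0.43 / (0.021 + 0.012 + 0.113) = 0.43 / 0.146 = 2.9452
k* = 2.9452^(1/0.61) ≈ 5.8754
y* = (k*)^α = 5.8754^0.39 ≈ 1.9949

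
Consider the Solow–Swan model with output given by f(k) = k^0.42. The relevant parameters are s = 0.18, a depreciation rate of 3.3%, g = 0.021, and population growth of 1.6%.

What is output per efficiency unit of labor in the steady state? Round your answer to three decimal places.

y* = 1.982

Steady state requires s·f(k) = (n + g + δ)·k, i.e. s·k^α = (n + g + δ)·k.
Rearranging, k^(1−α) = s / (n + g + δ).
k^0.58 = 0.18 / (0.016 + 0.021 + 0.033) = 0.18 / 0.070 = 2.5714
k* = 2.5714^(1/0.58) ≈ 5.0955
y* = (k*)^α = 5.0955^0.42 ≈ 1.9816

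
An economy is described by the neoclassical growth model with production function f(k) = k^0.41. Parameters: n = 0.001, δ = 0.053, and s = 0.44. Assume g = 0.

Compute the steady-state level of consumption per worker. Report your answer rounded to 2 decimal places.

Steady state requires s·f(k) = (n + δ)·k, i.e. s·k^α = (n + δ)·k.
Dividing both sides by k: k^(1−α) = s / (n + δ).
k^0.59 = 0.44 / (0.001 + 0.053) = 0.44 / 0.054 = 8.1481
k* = 8.1481^(1/0.59) ≈ 35.0077
y* = (k*)^α = 35.0077^0.41 ≈ 4.2964
c* = (1 − s)·y* = (1 − 0.44) × 4.2964 ≈ 2.4060

c* ≈ 2.41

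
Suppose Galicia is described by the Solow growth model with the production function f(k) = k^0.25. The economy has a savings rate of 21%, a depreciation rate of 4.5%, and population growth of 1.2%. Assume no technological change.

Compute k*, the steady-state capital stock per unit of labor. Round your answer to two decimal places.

k* ≈ 5.69

At the steady state, Δk = 0, so s·k^α = (n + δ)·k.
Dividing both sides by k: k^(1−α) = s / (n + δ).
k^0.75 = 0.21 / (0.012 + 0.045) = 0.21 / 0.057 = 3.6842
k* = 3.6842^(1/0.75) ≈ 5.6902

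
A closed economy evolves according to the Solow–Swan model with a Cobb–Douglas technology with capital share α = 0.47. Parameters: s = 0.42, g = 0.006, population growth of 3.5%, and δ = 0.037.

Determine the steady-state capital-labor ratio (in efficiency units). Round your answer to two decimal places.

In steady state, investment equals break-even investment: s·k^α = (n + g + δ)·k.
Rearranging, k^(1−α) = s / (n + g + δ).
k^0.53 = 0.42 / (0.035 + 0.006 + 0.037) = 0.42 / 0.078 = 5.3846
k* = 5.3846^(1/0.53) ≈ 23.9626

k* = 23.96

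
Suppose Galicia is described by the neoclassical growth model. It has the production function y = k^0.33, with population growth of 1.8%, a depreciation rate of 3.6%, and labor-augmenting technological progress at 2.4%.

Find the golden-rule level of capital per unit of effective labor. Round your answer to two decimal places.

k_gold ≈ 8.61

The golden rule sets f'(k) = n + g + δ, i.e. α·k^(α−1) = n + g + δ.
So k^(1−α) = α / (n + g + δ) = 0.33 / 0.078 = 4.2308.
k_gold = 4.2308^(1/0.67) ≈ 8.6091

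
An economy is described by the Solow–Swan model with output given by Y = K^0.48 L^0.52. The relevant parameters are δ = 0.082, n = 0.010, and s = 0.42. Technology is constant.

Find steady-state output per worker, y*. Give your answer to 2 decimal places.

At the steady state, Δk = 0, so s·k^α = (n + δ)·k.
Dividing both sides by k: k^(1−α) = s / (n + δ).
k^0.52 = 0.42 / (0.010 + 0.082) = 0.42 / 0.092 = 4.5652
k* = 4.5652^(1/0.52) ≈ 18.5435
y* = (k*)^α = 18.5435^0.48 ≈ 4.0619

y* = 4.06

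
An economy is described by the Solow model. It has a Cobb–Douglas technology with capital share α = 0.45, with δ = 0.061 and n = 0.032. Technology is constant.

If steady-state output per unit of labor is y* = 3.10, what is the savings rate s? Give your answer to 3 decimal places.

In steady state, investment equals break-even investment: s·k^α = (n + δ)·k.
Since y* = [s/(n + δ)]^(α/(1−α)), we have s/(n + δ) = (y*)^((1−α)/α) = 3.10^1.2222 = 3.9860.
Therefore s = 3.9860 × (n + δ) = 3.9860 × 0.093 = 0.3707.

s ≈ 0.371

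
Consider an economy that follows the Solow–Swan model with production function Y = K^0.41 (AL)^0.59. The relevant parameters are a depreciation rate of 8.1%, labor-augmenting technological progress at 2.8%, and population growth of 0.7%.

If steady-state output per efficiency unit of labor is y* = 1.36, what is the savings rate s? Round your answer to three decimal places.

Steady state requires s·f(k) = (n + g + δ)·k, i.e. s·k^α = (n + g + δ)·k.
Since y* = [s/(n + g + δ)]^(α/(1−α)), we have s/(n + g + δ) = (y*)^((1−α)/α) = 1.36^1.439 = 1.5565.
Therefore s = 1.5565 × (n + g + δ) = 1.5565 × 0.116 = 0.1806.

s ≈ 0.181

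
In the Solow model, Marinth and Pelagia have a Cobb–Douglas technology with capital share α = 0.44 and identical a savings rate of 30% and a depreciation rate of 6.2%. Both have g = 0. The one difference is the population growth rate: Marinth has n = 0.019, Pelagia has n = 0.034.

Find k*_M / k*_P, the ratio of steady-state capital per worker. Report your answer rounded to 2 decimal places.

Steady-state k* = [s/(n + δ)]^(1/(1−α)), so the ratio is [ (s_M/(n + δ)_M) / (s_P/(n + δ)_P) ]^1.7857.
s_M/(n + δ)_M = 0.30/0.081 = 3.7037; s_P/(n + δ)_P = 0.30/0.096 = 3.1250.
Ratio = (3.7037/3.1250)^1.7857 = 1.1852^1.7857 ≈ 1.3545

ratio ≈ 1.35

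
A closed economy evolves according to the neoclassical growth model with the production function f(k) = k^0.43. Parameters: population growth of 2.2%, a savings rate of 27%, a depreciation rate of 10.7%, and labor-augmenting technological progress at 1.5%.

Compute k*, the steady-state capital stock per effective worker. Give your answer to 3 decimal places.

k* ≈ 3.013

Steady state requires s·f(k) = (n + g + δ)·k, i.e. s·k^α = (n + g + δ)·k.
Dividing both sides by k: k^(1−α) = s / (n + g + δ).
k^0.57 = 0.27 / (0.022 + 0.015 + 0.107) = 0.27 / 0.144 = 1.8750
k* = 1.8750^(1/0.57) ≈ 3.0127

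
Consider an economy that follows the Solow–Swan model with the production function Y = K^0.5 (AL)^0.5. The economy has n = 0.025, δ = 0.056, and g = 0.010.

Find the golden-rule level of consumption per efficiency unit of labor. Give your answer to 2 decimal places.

At the golden rule, f'(k) = n + g + δ, so α·k^(α−1) = n + g + δ and k_gold = (α/(n + g + δ))^(1/(1−α)).
k_gold = (0.5/0.091)^(1/0.5) = 5.4945^2 ≈ 30.1895
c_gold = f(k_gold) − (n + g + δ)·k_gold = 5.4945 − 0.091×30.1895 ≈ 2.7473

c_gold ≈ 2.75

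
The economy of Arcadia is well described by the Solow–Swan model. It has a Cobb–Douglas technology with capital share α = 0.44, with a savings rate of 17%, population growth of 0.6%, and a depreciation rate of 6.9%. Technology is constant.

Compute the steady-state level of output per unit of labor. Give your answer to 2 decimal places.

Steady state requires s·f(k) = (n + δ)·k, i.e. s·k^α = (n + δ)·k.
Rearranging, k^(1−α) = s / (n + δ).
k^0.56 = 0.17 / (0.006 + 0.069) = 0.17 / 0.075 = 2.2667
k* = 2.2667^(1/0.56) ≈ 4.3115
y* = (k*)^α = 4.3115^0.44 ≈ 1.9021

y* = 1.90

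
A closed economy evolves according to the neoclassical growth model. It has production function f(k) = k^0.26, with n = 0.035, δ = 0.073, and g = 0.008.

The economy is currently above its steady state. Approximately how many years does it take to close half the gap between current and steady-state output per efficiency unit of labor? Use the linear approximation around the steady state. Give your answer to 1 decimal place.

about 8.1 years

Near the steady state the convergence rate is λ = (1 − α)(n + g + δ).
λ = (1 − 0.26) × 0.116 = 0.74 × 0.116 = 0.08584
Half-life = ln 2 / λ = 0.6931 / 0.08584 ≈ 8.07 years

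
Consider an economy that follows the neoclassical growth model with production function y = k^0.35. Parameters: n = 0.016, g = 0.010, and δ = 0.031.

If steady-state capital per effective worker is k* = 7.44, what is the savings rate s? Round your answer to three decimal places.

In steady state, investment equals break-even investment: s·k^α = (n + g + δ)·k.
So s / (n + g + δ) = (k*)^(1−α) = 7.44^0.65 = 3.6857.
Therefore s = 3.6857 × (n + g + δ) = 3.6857 × 0.057 = 0.2101.

s ≈ 0.210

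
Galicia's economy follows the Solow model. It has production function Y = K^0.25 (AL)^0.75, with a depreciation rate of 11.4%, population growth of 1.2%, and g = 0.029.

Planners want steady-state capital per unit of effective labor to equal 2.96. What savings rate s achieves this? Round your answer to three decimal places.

s ≈ 0.350

At the steady state, Δk = 0, so s·k^α = (n + g + δ)·k.
So s / (n + g + δ) = (k*)^(1−α) = 2.96^0.75 = 2.2567.
Therefore s = 2.2567 × (n + g + δ) = 2.2567 × 0.155 = 0.3498.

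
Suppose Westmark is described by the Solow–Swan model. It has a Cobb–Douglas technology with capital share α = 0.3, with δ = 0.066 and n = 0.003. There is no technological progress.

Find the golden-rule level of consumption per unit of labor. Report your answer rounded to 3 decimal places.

At the golden rule, f'(k) = n + δ, so α·k^(α−1) = n + δ and k_gold = (α/(n + δ))^(1/(1−α)).
k_gold = (0.3/0.069)^(1/0.7) = 4.3478^1.4286 ≈ 8.1627
c_gold = f(k_gold) − (n + δ)·k_gold = 1.8774 − 0.069×8.1627 ≈ 1.3142

c_gold ≈ 1.314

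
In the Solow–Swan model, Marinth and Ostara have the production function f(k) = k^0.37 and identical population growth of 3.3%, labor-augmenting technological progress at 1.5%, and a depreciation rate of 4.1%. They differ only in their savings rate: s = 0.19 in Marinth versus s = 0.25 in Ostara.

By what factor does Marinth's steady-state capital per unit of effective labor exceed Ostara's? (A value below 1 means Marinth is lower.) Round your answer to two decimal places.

ratio ≈ 0.65

Steady-state k* = [s/(n + g + δ)]^(1/(1−α)), so the ratio is [ (s_M/(n + g + δ)_M) / (s_O/(n + g + δ)_O) ]^1.5873.
s_M/(n + g + δ)_M = 0.19/0.089 = 2.1348; s_O/(n + g + δ)_O = 0.25/0.089 = 2.8090.
Ratio = (2.1348/2.8090)^1.5873 = 0.7600^1.5873 ≈ 0.6469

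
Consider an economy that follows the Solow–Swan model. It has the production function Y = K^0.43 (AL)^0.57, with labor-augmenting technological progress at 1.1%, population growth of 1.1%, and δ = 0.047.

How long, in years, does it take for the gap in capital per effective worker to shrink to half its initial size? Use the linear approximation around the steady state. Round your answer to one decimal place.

half-life ≈ 17.6 years

Near the steady state the convergence rate is λ = (1 − α)(n + g + δ).
λ = (1 − 0.43) × 0.069 = 0.57 × 0.069 = 0.03933
Half-life = ln 2 / λ = 0.6931 / 0.03933 ≈ 17.62 years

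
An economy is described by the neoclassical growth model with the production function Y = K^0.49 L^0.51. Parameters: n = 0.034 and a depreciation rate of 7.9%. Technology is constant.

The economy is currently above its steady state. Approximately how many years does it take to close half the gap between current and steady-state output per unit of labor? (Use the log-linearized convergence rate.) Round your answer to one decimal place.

about 12.0 years

Near the steady state the convergence rate is λ = (1 − α)(n + δ).
λ = (1 − 0.49) × 0.113 = 0.51 × 0.113 = 0.05763
Half-life = ln 2 / λ = 0.6931 / 0.05763 ≈ 12.03 years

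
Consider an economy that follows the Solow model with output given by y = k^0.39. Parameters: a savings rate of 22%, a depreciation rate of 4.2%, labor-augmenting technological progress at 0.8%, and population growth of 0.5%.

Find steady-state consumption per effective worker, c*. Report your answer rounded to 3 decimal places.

c* ≈ 1.892

Steady state requires s·f(k) = (n + g + δ)·k, i.e. s·k^α = (n + g + δ)·k.
Dividing both sides by k: k^(1−α) = s / (n + g + δ).
k^0.61 = 0.22 / (0.005 + 0.008 + 0.042) = 0.22 / 0.055 = 4.0000
k* = 4.0000^(1/0.61) ≈ 9.7047
y* = (k*)^α = 9.7047^0.39 ≈ 2.4262
c* = (1 − s)·y* = (1 − 0.22) × 2.4262 ≈ 1.8924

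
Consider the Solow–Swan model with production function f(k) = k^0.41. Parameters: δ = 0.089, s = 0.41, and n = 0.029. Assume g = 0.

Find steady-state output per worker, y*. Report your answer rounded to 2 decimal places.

y* = 2.38

Steady state requires s·f(k) = (n + δ)·k, i.e. s·k^α = (n + δ)·k.
Rearranging, k^(1−α) = s / (n + δ).
k^0.59 = 0.41 / (0.029 + 0.089) = 0.41 / 0.118 = 3.4746
k* = 3.4746^(1/0.59) ≈ 8.2563
y* = (k*)^α = 8.2563^0.41 ≈ 2.3762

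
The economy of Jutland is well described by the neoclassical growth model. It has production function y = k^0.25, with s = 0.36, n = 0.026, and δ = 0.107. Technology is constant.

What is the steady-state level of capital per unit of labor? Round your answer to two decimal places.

Steady state requires s·f(k) = (n + δ)·k, i.e. s·k^α = (n + δ)·k.
Dividing both sides by k: k^(1−α) = s / (n + δ).
k^0.75 = 0.36 / (0.026 + 0.107) = 0.36 / 0.133 = 2.7068
k* = 2.7068^(1/0.75) ≈ 3.7723

k* = 3.77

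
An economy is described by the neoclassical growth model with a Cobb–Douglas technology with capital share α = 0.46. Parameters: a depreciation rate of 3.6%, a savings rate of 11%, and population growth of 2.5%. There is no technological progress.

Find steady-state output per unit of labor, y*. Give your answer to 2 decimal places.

At the steady state, Δk = 0, so s·k^α = (n + δ)·k.
Dividing both sides by k: k^(1−α) = s / (n + δ).
k^0.54 = 0.11 / (0.025 + 0.036) = 0.11 / 0.061 = 1.8033
k* = 1.8033^(1/0.54) ≈ 2.9799
y* = (k*)^α = 2.9799^0.46 ≈ 1.6525

y* = 1.65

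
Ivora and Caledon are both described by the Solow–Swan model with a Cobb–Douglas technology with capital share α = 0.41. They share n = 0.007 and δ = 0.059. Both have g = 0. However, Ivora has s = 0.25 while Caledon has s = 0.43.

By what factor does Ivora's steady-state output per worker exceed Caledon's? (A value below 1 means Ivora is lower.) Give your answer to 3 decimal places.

Steady-state y* = [s/(n + δ)]^(α/(1−α)), so the ratio is [ (s_I/(n + δ)_I) / (s_C/(n + δ)_C) ]^0.6949.
s_I/(n + δ)_I = 0.25/0.066 = 3.7879; s_C/(n + δ)_C = 0.43/0.066 = 6.5152.
Ratio = (3.7879/6.5152)^0.6949 = 0.5814^0.6949 ≈ 0.6860

ratio ≈ 0.686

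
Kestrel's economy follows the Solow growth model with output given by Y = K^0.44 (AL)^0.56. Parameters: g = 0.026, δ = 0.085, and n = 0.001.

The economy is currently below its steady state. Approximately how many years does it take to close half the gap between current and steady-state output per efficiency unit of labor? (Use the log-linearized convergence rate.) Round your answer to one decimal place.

t_½ ≈ 11.1 years

Near the steady state the convergence rate is λ = (1 − α)(n + g + δ).
λ = (1 − 0.44) × 0.112 = 0.56 × 0.112 = 0.06272
Half-life = ln 2 / λ = 0.6931 / 0.06272 ≈ 11.05 years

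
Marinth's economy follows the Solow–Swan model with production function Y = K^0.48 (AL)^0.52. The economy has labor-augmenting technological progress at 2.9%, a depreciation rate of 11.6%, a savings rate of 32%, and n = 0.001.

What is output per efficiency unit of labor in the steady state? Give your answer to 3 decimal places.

y* = 2.063

Steady state requires s·f(k) = (n + g + δ)·k, i.e. s·k^α = (n + g + δ)·k.
Dividing both sides by k: k^(1−α) = s / (n + g + δ).
k^0.52 = 0.32 / (0.001 + 0.029 + 0.116) = 0.32 / 0.146 = 2.1918
k* = 2.1918^(1/0.52) ≈ 4.5226
y* = (k*)^α = 4.5226^0.48 ≈ 2.0634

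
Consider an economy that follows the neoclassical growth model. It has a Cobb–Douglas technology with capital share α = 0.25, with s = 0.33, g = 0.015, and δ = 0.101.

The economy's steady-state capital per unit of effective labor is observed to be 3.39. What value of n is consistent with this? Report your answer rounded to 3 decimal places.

n ≈ 0.016

In steady state, investment equals break-even investment: s·k^α = (n + g + δ)·k.
So s / (n + g + δ) = (k*)^(1−α) = 3.39^0.75 = 2.4983.
Therefore n + g + δ = s / 2.4983 = 0.33 / 2.4983 = 0.1321, so n = 0.1321 − 0.116 = 0.0161.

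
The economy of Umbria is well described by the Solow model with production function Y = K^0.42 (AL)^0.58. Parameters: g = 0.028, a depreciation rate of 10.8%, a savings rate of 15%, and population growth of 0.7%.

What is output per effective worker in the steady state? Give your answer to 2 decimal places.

In steady state, investment equals break-even investment: s·k^α = (n + g + δ)·k.
Rearranging, k^(1−α) = s / (n + g + δ).
k^0.58 = 0.15 / (0.007 + 0.028 + 0.108) = 0.15 / 0.143 = 1.0490
k* = 1.0490^(1/0.58) ≈ 1.0860
y* = (k*)^α = 1.0860^0.42 ≈ 1.0353

y* ≈ 1.04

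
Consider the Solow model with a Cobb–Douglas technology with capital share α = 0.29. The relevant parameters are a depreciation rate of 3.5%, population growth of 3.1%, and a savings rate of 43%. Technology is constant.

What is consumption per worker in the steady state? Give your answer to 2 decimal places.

At the steady state, Δk = 0, so s·k^α = (n + δ)·k.
Rearranging, k^(1−α) = s / (n + δ).
k^0.71 = 0.43 / (0.031 + 0.035) = 0.43 / 0.066 = 6.5152
k* = 6.5152^(1/0.71) ≈ 14.0080
y* = (k*)^α = 14.0080^0.29 ≈ 2.1501
c* = (1 − s)·y* = (1 − 0.43) × 2.1501 ≈ 1.2256

c* = 1.23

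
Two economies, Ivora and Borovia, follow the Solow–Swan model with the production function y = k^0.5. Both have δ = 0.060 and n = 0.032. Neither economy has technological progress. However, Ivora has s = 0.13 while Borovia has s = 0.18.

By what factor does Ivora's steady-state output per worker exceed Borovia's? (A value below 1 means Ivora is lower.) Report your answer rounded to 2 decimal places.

Steady-state y* = [s/(n + δ)]^(α/(1−α)), so the ratio is [ (s_I/(n + δ)_I) / (s_B/(n + δ)_B) ]^1.
s_I/(n + δ)_I = 0.13/0.092 = 1.4130; s_B/(n + δ)_B = 0.18/0.092 = 1.9565.
Ratio = (1.4130/1.9565)^1 = 0.7222^1 ≈ 0.7222

ratio ≈ 0.72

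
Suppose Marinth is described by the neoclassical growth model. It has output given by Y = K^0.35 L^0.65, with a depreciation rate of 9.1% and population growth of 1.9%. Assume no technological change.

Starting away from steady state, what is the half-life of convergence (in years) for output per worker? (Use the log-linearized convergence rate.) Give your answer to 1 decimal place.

half-life ≈ 9.7 years

Near the steady state the convergence rate is λ = (1 − α)(n + δ).
λ = (1 − 0.35) × 0.110 = 0.65 × 0.110 = 0.0715
Half-life = ln 2 / λ = 0.6931 / 0.0715 ≈ 9.69 years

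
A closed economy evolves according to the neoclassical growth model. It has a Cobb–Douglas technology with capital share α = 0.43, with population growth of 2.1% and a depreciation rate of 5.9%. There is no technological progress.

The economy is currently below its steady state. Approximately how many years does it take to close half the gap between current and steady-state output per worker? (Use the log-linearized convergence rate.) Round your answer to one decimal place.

about 15.2 years

Near the steady state the convergence rate is λ = (1 − α)(n + δ).
λ = (1 − 0.43) × 0.080 = 0.57 × 0.080 = 0.0456
Half-life = ln 2 / λ = 0.6931 / 0.0456 ≈ 15.20 years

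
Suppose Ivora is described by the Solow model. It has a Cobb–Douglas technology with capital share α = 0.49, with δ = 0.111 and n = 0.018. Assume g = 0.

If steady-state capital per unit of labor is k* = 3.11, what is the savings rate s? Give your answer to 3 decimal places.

s ≈ 0.230

At the steady state, Δk = 0, so s·k^α = (n + δ)·k.
So s / (n + δ) = (k*)^(1−α) = 3.11^0.51 = 1.7836.
Therefore s = 1.7836 × (n + δ) = 1.7836 × 0.129 = 0.2301.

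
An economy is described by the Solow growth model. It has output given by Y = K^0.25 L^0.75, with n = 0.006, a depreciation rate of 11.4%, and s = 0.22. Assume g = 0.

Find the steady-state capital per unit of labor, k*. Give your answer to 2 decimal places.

k* ≈ 2.24

In steady state, investment equals break-even investment: s·k^α = (n + δ)·k.
Rearranging, k^(1−α) = s / (n + δ).
k^0.75 = 0.22 / (0.006 + 0.114) = 0.22 / 0.120 = 1.8333
k* = 1.8333^(1/0.75) ≈ 2.2438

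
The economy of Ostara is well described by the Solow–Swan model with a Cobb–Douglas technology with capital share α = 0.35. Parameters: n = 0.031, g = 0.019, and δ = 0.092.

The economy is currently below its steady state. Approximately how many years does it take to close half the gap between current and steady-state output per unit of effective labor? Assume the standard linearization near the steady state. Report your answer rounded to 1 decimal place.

Near the steady state the convergence rate is λ = (1 − α)(n + g + δ).
λ = (1 − 0.35) × 0.142 = 0.65 × 0.142 = 0.0923
Half-life = ln 2 / λ = 0.6931 / 0.0923 ≈ 7.51 years

half-life ≈ 7.5 years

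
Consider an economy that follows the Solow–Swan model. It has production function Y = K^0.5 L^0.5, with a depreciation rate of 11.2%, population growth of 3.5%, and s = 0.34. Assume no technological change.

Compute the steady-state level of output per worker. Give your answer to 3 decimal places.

Steady state requires s·f(k) = (n + δ)·k, i.e. s·k^α = (n + δ)·k.
Dividing both sides by k: k^(1−α) = s / (n + δ).
k^0.5 = 0.34 / (0.035 + 0.112) = 0.34 / 0.147 = 2.3129
k* = 2.3129^(1/0.5) ≈ 5.3495
y* = (k*)^α = 5.3495^0.5 ≈ 2.3129

y* ≈ 2.313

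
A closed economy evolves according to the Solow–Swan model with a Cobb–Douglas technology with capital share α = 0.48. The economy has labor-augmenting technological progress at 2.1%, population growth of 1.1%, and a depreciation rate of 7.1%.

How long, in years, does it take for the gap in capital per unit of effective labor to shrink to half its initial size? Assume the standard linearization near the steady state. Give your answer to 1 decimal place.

about 12.9 years

Near the steady state the convergence rate is λ = (1 − α)(n + g + δ).
λ = (1 − 0.48) × 0.103 = 0.52 × 0.103 = 0.05356
Half-life = ln 2 / λ = 0.6931 / 0.05356 ≈ 12.94 years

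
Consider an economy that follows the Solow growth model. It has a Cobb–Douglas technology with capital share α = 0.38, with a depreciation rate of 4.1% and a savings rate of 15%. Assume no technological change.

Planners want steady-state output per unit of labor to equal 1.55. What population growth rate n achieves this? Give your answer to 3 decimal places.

n ≈ 0.032

In steady state, investment equals break-even investment: s·k^α = (n + δ)·k.
Since y* = [s/(n + δ)]^(α/(1−α)), we have s/(n + δ) = (y*)^((1−α)/α) = 1.55^1.6316 = 2.0443.
Therefore n + δ = s / 2.0443 = 0.15 / 2.0443 = 0.0734, so n = 0.0734 − 0.041 = 0.0324.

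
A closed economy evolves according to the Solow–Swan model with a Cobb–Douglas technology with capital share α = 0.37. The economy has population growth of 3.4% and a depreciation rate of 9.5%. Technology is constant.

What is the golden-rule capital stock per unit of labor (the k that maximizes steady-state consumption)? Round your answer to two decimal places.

k_gold ≈ 5.33

The golden rule sets f'(k) = n + δ, i.e. α·k^(α−1) = n + δ.
So k^(1−α) = α / (n + δ) = 0.37 / 0.129 = 2.8682.
k_gold = 2.8682^(1/0.63) ≈ 5.3255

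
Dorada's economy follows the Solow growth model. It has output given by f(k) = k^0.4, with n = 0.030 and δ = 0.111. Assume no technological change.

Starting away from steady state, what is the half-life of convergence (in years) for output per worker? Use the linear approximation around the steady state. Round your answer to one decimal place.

Near the steady state the convergence rate is λ = (1 − α)(n + δ).
λ = (1 − 0.4) × 0.141 = 0.6 × 0.141 = 0.0846
Half-life = ln 2 / λ = 0.6931 / 0.0846 ≈ 8.19 years

about 8.2 years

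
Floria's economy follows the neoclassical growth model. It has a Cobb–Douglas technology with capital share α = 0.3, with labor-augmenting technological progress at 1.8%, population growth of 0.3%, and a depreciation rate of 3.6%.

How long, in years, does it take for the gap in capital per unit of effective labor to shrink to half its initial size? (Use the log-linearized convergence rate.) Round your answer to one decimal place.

Near the steady state the convergence rate is λ = (1 − α)(n + g + δ).
λ = (1 − 0.3) × 0.057 = 0.7 × 0.057 = 0.0399
Half-life = ln 2 / λ = 0.6931 / 0.0399 ≈ 17.37 years

half-life ≈ 17.4 years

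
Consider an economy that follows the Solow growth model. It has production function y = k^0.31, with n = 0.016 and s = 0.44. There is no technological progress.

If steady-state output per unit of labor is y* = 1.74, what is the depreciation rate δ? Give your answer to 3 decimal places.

δ ≈ 0.112

In steady state, investment equals break-even investment: s·k^α = (n + δ)·k.
Since y* = [s/(n + δ)]^(α/(1−α)), we have s/(n + δ) = (y*)^((1−α)/α) = 1.74^2.2258 = 3.4310.
Therefore n + δ = s / 3.4310 = 0.44 / 3.4310 = 0.1282, so δ = 0.1282 − 0.016 = 0.1122.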